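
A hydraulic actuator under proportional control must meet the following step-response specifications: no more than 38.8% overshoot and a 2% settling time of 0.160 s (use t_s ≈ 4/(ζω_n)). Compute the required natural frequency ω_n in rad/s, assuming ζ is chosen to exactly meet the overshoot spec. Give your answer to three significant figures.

Inverting the overshoot relation: ζ = |ln 0.388|/√(π² + ln²0.388) = 0.289.
Then ω_n = 4/(ζ t_s) = 4/(0.289 × 0.160) = 86.6 rad/s.

ω_n ≈ 86.6 rad/s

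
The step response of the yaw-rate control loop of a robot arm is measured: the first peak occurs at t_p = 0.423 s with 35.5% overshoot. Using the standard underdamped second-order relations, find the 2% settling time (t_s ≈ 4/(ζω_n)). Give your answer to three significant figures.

ζ from %OS: ζ = |ln 0.355|/√(π²+ln²0.355) = 0.313.
From t_p = π/ω_d, ω_d = π/0.423 = 7.43 rad/s, so ω_n = ω_d/√(1−ζ²) = 7.82 rad/s.
t_s ≈ 4/(ζω_n) = 4/(0.313·7.82) = 1.63 s.

t_s ≈ 1.63 s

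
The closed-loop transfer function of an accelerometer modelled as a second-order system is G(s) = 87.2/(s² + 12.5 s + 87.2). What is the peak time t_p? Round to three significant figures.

Matching coefficients with s² + 2ζω_n s + ω_n² gives ω_n² = 87.2 ⇒ ω_n = 9.34 rad/s, and ζ = 12.5/(2ω_n) = 0.669.
ω_d = 9.34·√(1 − 0.669²) = 6.94 rad/s. Then t_p = π/ω_d = 0.453 s.

t_p ≈ 0.453 s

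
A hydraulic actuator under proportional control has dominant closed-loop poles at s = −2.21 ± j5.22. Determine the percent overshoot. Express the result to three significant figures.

|pole| = ω_n = √(2.21² + 5.22²) = 5.67 rad/s; ζ = cos θ = σ/ω_n = 0.390.
%OS = 100 e^{−πζ/√(1−ζ²)} with ζ = 0.390 gives 26.4%.

%OS ≈ 26.4%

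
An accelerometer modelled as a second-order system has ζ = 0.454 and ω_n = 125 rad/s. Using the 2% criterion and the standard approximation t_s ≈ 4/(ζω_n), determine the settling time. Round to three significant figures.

t_s ≈ 4/(ζω_n) = 4/(0.454 × 125) = 0.0705 s.

t_s ≈ 0.0705 s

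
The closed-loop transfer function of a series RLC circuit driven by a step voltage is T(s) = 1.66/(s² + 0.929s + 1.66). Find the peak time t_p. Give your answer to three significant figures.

t_p ≈ 2.61 s

Comparing the denominator to s² + 2ζω_n s + ω_n²: ω_n = √1.66 = 1.29 rad/s, and 2ζω_n = 0.929 so ζ = 0.929/(2·1.29) = 0.361.
ω_d = ω_n√(1−ζ²) = 1.20 rad/s. Then t_p = π/ω_d = 2.61 s.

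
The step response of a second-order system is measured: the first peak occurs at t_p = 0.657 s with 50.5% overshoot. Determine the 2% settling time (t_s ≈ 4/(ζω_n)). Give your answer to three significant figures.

The overshoot fixes ζ = −ln(OS)/√(π²+ln²(OS)) = 0.213.
From t_p = π/ω_d, ω_d = π/0.657 = 4.78 rad/s, so ω_n = ω_d/√(1−ζ²) = 4.89 rad/s.
t_s ≈ 4/(ζω_n) = 4/(0.213·4.89) = 3.85 s.

t_s ≈ 3.85 s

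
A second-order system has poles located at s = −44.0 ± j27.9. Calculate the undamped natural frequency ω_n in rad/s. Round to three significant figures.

|pole| = ω_n = √(44.0² + 27.9²) = 52.1 rad/s; ζ = cos θ = σ/ω_n = 0.845.

ω_n ≈ 52.1 rad/s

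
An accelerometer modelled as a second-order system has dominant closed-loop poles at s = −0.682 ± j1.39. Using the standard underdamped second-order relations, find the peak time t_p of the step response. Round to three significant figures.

t_p ≈ 2.26 s

t_p = π/ω_d with ω_d = 1.39 (the imaginary part), so t_p = 2.26 s.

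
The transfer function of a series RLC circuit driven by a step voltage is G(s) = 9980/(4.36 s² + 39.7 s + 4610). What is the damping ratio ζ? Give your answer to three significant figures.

Dividing through by 4.36: denominator becomes s² + 9.106 s + 1057.
So ω_n = √1057 = 32.5 rad/s and ζ = 9.106/(2·32.5) = 0.140.

ζ ≈ 0.140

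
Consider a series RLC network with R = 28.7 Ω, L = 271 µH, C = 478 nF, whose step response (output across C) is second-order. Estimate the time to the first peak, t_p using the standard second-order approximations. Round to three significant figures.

For a series RLC circuit (capacitor voltage as output), ω_n = 1/√(LC) = 1/√(271 µH · 478 nF) = 87900 rad/s.
ζ = (R/2)·√(C/L) = (28.7/2)·√(478 nF/271 µH) = 0.603.
ω_d = 87900·√(1 − 0.603²) = 70100 rad/s. t_p = π/ω_d = 0.0000448 s.

t_p ≈ 0.0000448 s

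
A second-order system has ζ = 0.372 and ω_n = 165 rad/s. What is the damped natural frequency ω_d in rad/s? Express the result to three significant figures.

ω_d = ω_n√(1−ζ²) = 165·√0.862 = 153 rad/s.

ω_d ≈ 153 rad/s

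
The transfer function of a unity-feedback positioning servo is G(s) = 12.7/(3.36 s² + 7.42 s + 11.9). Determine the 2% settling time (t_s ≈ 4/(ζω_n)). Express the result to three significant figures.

Dividing through by 3.36: denominator becomes s² + 2.208 s + 3.542.
So ω_n = √3.542 = 1.88 rad/s and ζ = 2.208/(2·1.88) = 0.587.
t_s ≈ 4/(ζω_n) = 3.62 s.

t_s ≈ 3.62 s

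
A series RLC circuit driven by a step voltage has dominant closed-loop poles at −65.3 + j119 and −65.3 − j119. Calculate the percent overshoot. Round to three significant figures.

With σ = 65.3, ω_d = 119: ω_n = √(σ²+ω_d²) = 136 rad/s, ζ = σ/ω_n = 0.481.
Overshoot: exp(−π·0.481/√(1−0.481²)) = 0.178, i.e. 17.8%.

%OS ≈ 17.8%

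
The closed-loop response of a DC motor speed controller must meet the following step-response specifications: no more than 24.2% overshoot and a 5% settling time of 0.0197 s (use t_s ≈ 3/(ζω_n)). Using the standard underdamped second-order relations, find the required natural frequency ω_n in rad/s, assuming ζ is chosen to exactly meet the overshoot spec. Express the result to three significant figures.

Inverting the overshoot relation: ζ = |ln 0.242|/√(π² + ln²0.242) = 0.412.
From t_s ≈ 3/(ζω_n): ω_n = 3/(ζ·t_s) = 3/(0.412·0.0197) = 370 rad/s.

ω_n ≈ 370 rad/s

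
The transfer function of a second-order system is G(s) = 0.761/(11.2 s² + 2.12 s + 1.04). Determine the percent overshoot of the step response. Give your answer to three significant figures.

Dividing through by 11.2: denominator becomes s² + 0.1893 s + 0.09286.
So ω_n = √0.09286 = 0.305 rad/s and ζ = 0.1893/(2·0.305) = 0.311.
%OS = 100·exp(−πζ/√(1−ζ²)) = 35.8%.

%OS ≈ 35.8%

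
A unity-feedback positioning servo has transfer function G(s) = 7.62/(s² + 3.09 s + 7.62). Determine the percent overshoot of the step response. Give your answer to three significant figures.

Matching coefficients with s² + 2ζω_n s + ω_n² gives ω_n² = 7.62 ⇒ ω_n = 2.76 rad/s, and ζ = 3.09/(2ω_n) = 0.560.
Overshoot: exp(−π·0.560/√(1−0.560²)) = 0.120, i.e. 12.0%.

%OS ≈ 12.0%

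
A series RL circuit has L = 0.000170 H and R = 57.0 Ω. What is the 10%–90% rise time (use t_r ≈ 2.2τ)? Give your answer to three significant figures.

τ = L/R = 0.000170/57.0 = 0.00000298 s.
t_r ≈ 2.2τ = 0.00000656 s.

t_r ≈ 0.00000656 s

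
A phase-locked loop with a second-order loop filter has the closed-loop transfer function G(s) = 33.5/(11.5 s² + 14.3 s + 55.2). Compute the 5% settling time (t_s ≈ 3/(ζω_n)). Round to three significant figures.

t_s ≈ 4.83 s

Dividing through by 11.5: denominator becomes s² + 1.243 s + 4.800.
So ω_n = √4.800 = 2.19 rad/s and ζ = 1.243/(2·2.19) = 0.284.
t_s ≈ 3/(ζω_n) = 4.83 s.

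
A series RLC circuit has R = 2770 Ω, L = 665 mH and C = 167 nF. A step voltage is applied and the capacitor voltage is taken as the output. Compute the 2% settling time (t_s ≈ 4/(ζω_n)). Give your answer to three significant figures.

t_s ≈ 0.00192 s

For a series RLC circuit (capacitor voltage as output), ω_n = 1/√(LC) = 1/√(665 mH · 167 nF) = 3000 rad/s.
ζ = (R/2)·√(C/L) = (2770/2)·√(167 nF/665 mH) = 0.694.
t_s ≈ 4/(ζω_n) = 0.00192 s.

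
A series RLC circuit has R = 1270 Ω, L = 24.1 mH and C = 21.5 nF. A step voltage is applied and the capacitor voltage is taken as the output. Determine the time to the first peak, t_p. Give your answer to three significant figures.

For a series RLC circuit (capacitor voltage as output), ω_n = 1/√(LC) = 1/√(24.1 mH · 21.5 nF) = 43900 rad/s.
ζ = (R/2)·√(C/L) = (1270/2)·√(21.5 nF/24.1 mH) = 0.600.
The damped frequency ω_d = ω_n√(1−ζ²) = 35200 rad/s. t_p = π/ω_d = 0.0000894 s.

t_p ≈ 0.0000894 s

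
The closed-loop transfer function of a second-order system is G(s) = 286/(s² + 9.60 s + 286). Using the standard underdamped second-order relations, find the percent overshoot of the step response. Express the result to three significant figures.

%OS ≈ 39.5%

Matching coefficients with s² + 2ζω_n s + ω_n² gives ω_n² = 286 ⇒ ω_n = 16.9 rad/s, and ζ = 9.60/(2ω_n) = 0.284.
Overshoot: exp(−π·0.284/√(1−0.284²)) = 0.395, i.e. 39.5%.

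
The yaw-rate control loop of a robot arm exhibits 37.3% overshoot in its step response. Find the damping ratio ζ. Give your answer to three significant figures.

Inverting the overshoot relation: ζ = |ln 0.373|/√(π² + ln²0.373) = 0.300.

ζ ≈ 0.300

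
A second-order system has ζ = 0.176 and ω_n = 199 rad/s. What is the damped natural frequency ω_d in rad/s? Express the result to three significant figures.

ω_d = ω_n√(1−ζ²) = 199·√0.969 = 196 rad/s.

ω_d ≈ 196 rad/s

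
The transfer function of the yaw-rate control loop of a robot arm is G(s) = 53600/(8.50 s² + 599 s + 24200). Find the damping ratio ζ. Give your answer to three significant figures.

ζ ≈ 0.660

Dividing through by 8.50: denominator becomes s² + 70.47 s + 2847.
So ω_n = √2847 = 53.4 rad/s and ζ = 70.47/(2·53.4) = 0.660.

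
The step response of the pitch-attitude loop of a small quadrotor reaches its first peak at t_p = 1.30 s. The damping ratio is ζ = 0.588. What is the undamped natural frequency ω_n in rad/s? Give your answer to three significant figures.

Peak time t_p = π/ω_d, so ω_d = π/t_p = π/1.30 = 2.42 rad/s.
ω_n = ω_d/√(1−ζ²) = 2.42/√0.654 = 2.99 rad/s.

ω_n ≈ 2.99 rad/s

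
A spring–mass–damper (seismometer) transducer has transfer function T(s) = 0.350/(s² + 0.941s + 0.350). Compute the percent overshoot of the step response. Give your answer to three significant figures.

%OS ≈ 1.62%

Comparing the denominator to s² + 2ζω_n s + ω_n²: ω_n = √0.350 = 0.592 rad/s, and 2ζω_n = 0.941 so ζ = 0.941/(2·0.592) = 0.795.
%OS = 100 e^{−πζ/√(1−ζ²)} with ζ = 0.795 gives 1.62%.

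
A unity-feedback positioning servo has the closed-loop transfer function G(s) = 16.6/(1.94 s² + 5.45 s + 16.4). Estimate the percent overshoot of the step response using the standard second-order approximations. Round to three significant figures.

%OS ≈ 17.7%

Dividing through by 1.94: denominator becomes s² + 2.809 s + 8.454.
So ω_n = √8.454 = 2.91 rad/s and ζ = 2.809/(2·2.91) = 0.483.
%OS = 100 e^{−πζ/√(1−ζ²)} with ζ = 0.483 gives 17.7%.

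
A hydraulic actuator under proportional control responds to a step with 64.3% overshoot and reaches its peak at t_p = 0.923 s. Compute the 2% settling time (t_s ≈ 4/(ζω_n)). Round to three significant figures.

From the overshoot, ζ = −ln(OS)/√(π²+ln²(OS)) = 0.139.
t_p = π/ω_d ⇒ ω_d = 3.40 rad/s; then ω_n = ω_d/√(1−ζ²) = 3.44 rad/s.
t_s ≈ 4/(ζω_n) = 4/(0.139·3.44) = 8.36 s.

t_s ≈ 8.36 s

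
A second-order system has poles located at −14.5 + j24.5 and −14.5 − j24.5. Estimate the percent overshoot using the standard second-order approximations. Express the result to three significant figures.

With σ = 14.5, ω_d = 24.5: ω_n = √(σ²+ω_d²) = 28.5 rad/s, ζ = σ/ω_n = 0.509.
Overshoot: exp(−π·0.509/√(1−0.509²)) = 0.156, i.e. 15.6%.

%OS ≈ 15.6%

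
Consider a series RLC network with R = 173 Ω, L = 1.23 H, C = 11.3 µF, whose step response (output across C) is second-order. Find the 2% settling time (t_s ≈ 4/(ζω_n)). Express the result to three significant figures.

t_s ≈ 0.0569 s

For a series RLC circuit (capacitor voltage as output), ω_n = 1/√(LC) = 1/√(1.23 H · 11.3 µF) = 268 rad/s.
ζ = (R/2)·√(C/L) = (173/2)·√(11.3 µF/1.23 H) = 0.262.
t_s ≈ 4/(ζω_n) = 0.0569 s.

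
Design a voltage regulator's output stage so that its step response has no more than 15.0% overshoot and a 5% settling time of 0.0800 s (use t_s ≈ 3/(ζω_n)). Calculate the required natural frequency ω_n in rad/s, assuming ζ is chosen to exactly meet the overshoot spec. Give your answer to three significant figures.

Inverting the overshoot relation: ζ = |ln 0.150|/√(π² + ln²0.150) = 0.517.
From t_s ≈ 3/(ζω_n): ω_n = 3/(ζ·t_s) = 3/(0.517·0.0800) = 72.5 rad/s.

ω_n ≈ 72.5 rad/s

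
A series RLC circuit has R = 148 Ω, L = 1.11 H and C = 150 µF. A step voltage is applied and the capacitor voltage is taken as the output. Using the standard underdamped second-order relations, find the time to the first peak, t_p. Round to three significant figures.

For a series RLC circuit (capacitor voltage as output), ω_n = 1/√(LC) = 1/√(1.11 H · 150 µF) = 77.5 rad/s.
ζ = (R/2)·√(C/L) = (148/2)·√(150 µF/1.11 H) = 0.860.
ω_d = ω_n√(1−ζ²) = 39.5 rad/s. t_p = π/ω_d = 0.0795 s.

t_p ≈ 0.0795 s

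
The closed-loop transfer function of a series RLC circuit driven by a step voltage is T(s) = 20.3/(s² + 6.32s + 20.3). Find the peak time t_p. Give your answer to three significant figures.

ω_n = √20.3 = 4.51 rad/s; ζ = 6.32/(2·4.51) = 0.701.
ω_d = ω_n√(1−ζ²) = 3.21 rad/s. Then t_p = π/ω_d = 0.978 s.

t_p ≈ 0.978 s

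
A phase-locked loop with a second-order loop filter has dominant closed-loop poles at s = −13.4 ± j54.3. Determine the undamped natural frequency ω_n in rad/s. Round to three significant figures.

ω_n ≈ 55.9 rad/s

|pole| = ω_n = √(13.4² + 54.3²) = 55.9 rad/s; ζ = cos θ = σ/ω_n = 0.240.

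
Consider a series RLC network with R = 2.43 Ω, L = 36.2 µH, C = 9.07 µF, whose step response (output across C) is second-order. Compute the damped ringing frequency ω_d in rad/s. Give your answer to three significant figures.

For a series RLC circuit (capacitor voltage as output), ω_n = 1/√(LC) = 1/√(36.2 µH · 9.07 µF) = 55200 rad/s.
ζ = (R/2)·√(C/L) = (2.43/2)·√(9.07 µF/36.2 µH) = 0.608.
ω_d = 55200·√(1 − 0.608²) = 43800 rad/s.

ω_d ≈ 43800 rad/s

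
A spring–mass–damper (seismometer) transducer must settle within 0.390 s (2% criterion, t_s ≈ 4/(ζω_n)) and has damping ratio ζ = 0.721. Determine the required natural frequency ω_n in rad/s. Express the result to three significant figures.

Rearranging t_s ≈ 4/(ζω_n) gives ω_n = 4/(ζ·t_s) = 4/(0.721 × 0.390) = 14.2 rad/s.

ω_n ≈ 14.2 rad/s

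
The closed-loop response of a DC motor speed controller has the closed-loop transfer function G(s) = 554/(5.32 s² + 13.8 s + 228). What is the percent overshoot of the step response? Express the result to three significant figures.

Dividing through by 5.32: denominator becomes s² + 2.594 s + 42.86.
So ω_n = √42.86 = 6.55 rad/s and ζ = 2.594/(2·6.55) = 0.198.
%OS = 100 e^{−πζ/√(1−ζ²)} with ζ = 0.198 gives 53.0%.

%OS ≈ 53.0%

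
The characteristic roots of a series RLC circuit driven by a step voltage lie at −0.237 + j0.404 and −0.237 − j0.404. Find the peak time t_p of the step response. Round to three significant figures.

t_p ≈ 7.78 s

t_p = π/ω_d with ω_d = 0.404 (the imaginary part), so t_p = 7.78 s.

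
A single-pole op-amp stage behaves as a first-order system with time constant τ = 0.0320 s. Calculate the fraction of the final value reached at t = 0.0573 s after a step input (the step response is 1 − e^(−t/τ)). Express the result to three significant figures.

y/y_∞ ≈ 0.833

y(t)/y_∞ = 1 − e^(−t/τ) = 1 − e^(−0.0573/0.0320) = 1 − e^(−1.79) = 0.833.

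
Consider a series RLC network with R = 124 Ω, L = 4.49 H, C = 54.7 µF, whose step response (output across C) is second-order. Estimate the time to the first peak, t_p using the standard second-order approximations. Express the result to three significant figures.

t_p ≈ 0.0504 s

For a series RLC circuit (capacitor voltage as output), ω_n = 1/√(LC) = 1/√(4.49 H · 54.7 µF) = 63.8 rad/s.
ζ = (R/2)·√(C/L) = (124/2)·√(54.7 µF/4.49 H) = 0.216.
ω_d = 63.8·√(1 − 0.216²) = 62.3 rad/s. t_p = π/ω_d = 0.0504 s.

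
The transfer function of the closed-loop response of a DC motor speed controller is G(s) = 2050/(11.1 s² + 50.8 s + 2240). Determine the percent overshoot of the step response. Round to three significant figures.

%OS ≈ 59.9%

Dividing through by 11.1: denominator becomes s² + 4.577 s + 201.8.
So ω_n = √201.8 = 14.2 rad/s and ζ = 4.577/(2·14.2) = 0.161.
Overshoot: exp(−π·0.161/√(1−0.161²)) = 0.599, i.e. 59.9%.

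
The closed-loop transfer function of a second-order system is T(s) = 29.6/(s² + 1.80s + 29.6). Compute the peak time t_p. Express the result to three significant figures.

ω_n = √29.6 = 5.44 rad/s; ζ = 1.80/(2·5.44) = 0.165.
ω_d = ω_n√(1−ζ²) = 5.37 rad/s. Then t_p = π/ω_d = 0.586 s.

t_p ≈ 0.586 s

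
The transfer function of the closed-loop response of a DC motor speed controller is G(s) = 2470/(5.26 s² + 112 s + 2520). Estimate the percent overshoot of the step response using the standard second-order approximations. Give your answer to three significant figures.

Dividing through by 5.26: denominator becomes s² + 21.29 s + 479.1.
So ω_n = √479.1 = 21.9 rad/s and ζ = 21.29/(2·21.9) = 0.486.
Overshoot: exp(−π·0.486/√(1−0.486²)) = 0.174, i.e. 17.4%.

%OS ≈ 17.4%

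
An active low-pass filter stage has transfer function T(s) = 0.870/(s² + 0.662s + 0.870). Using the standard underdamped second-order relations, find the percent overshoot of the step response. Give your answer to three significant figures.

ω_n = √0.870 = 0.933 rad/s; ζ = 0.662/(2·0.933) = 0.355.
%OS = 100 e^{−πζ/√(1−ζ²)} with ζ = 0.355 gives 30.3%.

%OS ≈ 30.3%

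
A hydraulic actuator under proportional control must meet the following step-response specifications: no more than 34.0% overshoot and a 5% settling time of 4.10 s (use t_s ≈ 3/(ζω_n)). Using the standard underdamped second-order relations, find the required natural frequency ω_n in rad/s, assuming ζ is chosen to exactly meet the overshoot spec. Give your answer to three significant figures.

ω_n ≈ 2.25 rad/s

Inverting the overshoot relation: ζ = |ln 0.340|/√(π² + ln²0.340) = 0.325.
Then ω_n = 3/(ζ t_s) = 3/(0.325 × 4.10) = 2.25 rad/s.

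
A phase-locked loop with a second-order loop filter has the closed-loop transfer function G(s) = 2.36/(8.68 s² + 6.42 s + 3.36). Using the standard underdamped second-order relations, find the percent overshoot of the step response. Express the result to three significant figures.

Dividing through by 8.68: denominator becomes s² + 0.7396 s + 0.3871.
So ω_n = √0.3871 = 0.622 rad/s and ζ = 0.7396/(2·0.622) = 0.594.
%OS = 100·exp(−πζ/√(1−ζ²)) = 9.81%.

%OS ≈ 9.81%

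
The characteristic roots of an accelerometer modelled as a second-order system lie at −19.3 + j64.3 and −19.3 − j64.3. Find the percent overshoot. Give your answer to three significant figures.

%OS ≈ 38.9%

|pole| = ω_n = √(19.3² + 64.3²) = 67.1 rad/s; ζ = cos θ = σ/ω_n = 0.287.
%OS = 100·exp(−πζ/√(1−ζ²)) = 38.9%.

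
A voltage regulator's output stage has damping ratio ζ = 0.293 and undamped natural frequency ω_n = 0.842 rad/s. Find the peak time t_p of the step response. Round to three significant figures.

t_p ≈ 3.90 s

The damped frequency is ω_d = ω_n√(1−ζ²) = 0.842·√(1−0.0858) = 0.805 rad/s.
Peak time t_p = π/ω_d = π/0.805 = 3.90 s.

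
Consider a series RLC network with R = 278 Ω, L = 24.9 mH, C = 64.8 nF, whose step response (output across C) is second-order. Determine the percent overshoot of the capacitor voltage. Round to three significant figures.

For a series RLC circuit (capacitor voltage as output), ω_n = 1/√(LC) = 1/√(24.9 mH · 64.8 nF) = 24900 rad/s.
ζ = (R/2)·√(C/L) = (278/2)·√(64.8 nF/24.9 mH) = 0.224.
%OS = 100·exp(−πζ/√(1−ζ²)) = 48.5%.

%OS ≈ 48.5%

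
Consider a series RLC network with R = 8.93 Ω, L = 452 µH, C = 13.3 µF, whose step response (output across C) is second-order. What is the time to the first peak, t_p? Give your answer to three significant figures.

t_p ≈ 0.000379 s

For a series RLC circuit (capacitor voltage as output), ω_n = 1/√(LC) = 1/√(452 µH · 13.3 µF) = 12900 rad/s.
ζ = (R/2)·√(C/L) = (8.93/2)·√(13.3 µF/452 µH) = 0.766.
ω_d = ω_n√(1−ζ²) = 8290 rad/s. t_p = π/ω_d = 0.000379 s.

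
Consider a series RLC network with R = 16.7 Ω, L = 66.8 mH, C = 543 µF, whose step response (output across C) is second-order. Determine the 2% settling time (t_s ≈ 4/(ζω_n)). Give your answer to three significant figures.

t_s ≈ 0.0320 s

For a series RLC circuit (capacitor voltage as output), ω_n = 1/√(LC) = 1/√(66.8 mH · 543 µF) = 166 rad/s.
ζ = (R/2)·√(C/L) = (16.7/2)·√(543 µF/66.8 mH) = 0.753.
t_s ≈ 4/(ζω_n) = 0.0320 s.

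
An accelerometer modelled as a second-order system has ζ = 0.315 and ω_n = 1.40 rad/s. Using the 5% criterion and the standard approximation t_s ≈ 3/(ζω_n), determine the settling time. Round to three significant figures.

t_s ≈ 6.80 s

t_s ≈ 3/(ζω_n) = 3/(0.315 × 1.40) = 6.80 s.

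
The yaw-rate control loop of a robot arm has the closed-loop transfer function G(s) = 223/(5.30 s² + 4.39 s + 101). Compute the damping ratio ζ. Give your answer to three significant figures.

ζ ≈ 0.0949

Dividing through by 5.30: denominator becomes s² + 0.8283 s + 19.06.
So ω_n = √19.06 = 4.37 rad/s and ζ = 0.8283/(2·4.37) = 0.0949.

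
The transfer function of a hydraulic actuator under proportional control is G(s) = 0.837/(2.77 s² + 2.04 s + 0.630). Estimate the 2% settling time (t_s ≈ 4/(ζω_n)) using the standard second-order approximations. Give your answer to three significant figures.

Dividing through by 2.77: denominator becomes s² + 0.7365 s + 0.2274.
So ω_n = √0.2274 = 0.477 rad/s and ζ = 0.7365/(2·0.477) = 0.772.
t_s ≈ 4/(ζω_n) = 10.9 s.

t_s ≈ 10.9 s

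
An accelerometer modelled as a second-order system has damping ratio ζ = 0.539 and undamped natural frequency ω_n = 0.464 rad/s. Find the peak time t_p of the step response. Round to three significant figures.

The damped frequency is ω_d = ω_n√(1−ζ²) = 0.464·√(1−0.291) = 0.391 rad/s.
Peak time t_p = π/ω_d = π/0.391 = 8.04 s.

t_p ≈ 8.04 s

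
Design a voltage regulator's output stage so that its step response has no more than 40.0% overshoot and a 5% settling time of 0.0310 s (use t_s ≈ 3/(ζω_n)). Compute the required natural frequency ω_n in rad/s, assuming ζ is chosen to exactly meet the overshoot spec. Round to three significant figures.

Inverting the overshoot relation: ζ = |ln 0.400|/√(π² + ln²0.400) = 0.280.
From t_s ≈ 3/(ζω_n): ω_n = 3/(ζ·t_s) = 3/(0.280·0.0310) = 346 rad/s.

ω_n ≈ 346 rad/s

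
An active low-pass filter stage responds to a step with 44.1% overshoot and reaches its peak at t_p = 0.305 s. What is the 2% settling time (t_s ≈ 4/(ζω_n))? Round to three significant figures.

t_s ≈ 1.49 s

From the overshoot, ζ = −ln(OS)/√(π²+ln²(OS)) = 0.252.
t_p = π/ω_d ⇒ ω_d = 10.3 rad/s; then ω_n = ω_d/√(1−ζ²) = 10.6 rad/s.
t_s ≈ 4/(ζω_n) = 4/(0.252·10.6) = 1.49 s.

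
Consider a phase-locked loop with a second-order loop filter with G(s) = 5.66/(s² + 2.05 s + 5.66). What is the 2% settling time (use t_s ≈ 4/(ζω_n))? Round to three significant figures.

t_s ≈ 3.90 s

ω_n = √5.66 = 2.38 rad/s; ζ = 2.05/(2·2.38) = 0.431.
t_s ≈ 4/(ζω_n) = 4/(0.431·2.38) = 3.90 s.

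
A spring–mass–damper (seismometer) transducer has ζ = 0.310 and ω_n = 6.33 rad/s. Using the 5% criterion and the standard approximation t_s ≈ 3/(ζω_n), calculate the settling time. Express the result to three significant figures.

t_s ≈ 3/(ζω_n) = 3/(0.310 × 6.33) = 1.53 s.

t_s ≈ 1.53 s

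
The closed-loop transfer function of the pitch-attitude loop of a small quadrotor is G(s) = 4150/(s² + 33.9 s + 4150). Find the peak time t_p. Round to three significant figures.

ω_n = √4150 = 64.4 rad/s; ζ = 33.9/(2·64.4) = 0.263.
ω_d = ω_n√(1−ζ²) = 62.2 rad/s. Then t_p = π/ω_d = 0.0505 s.

t_p ≈ 0.0505 s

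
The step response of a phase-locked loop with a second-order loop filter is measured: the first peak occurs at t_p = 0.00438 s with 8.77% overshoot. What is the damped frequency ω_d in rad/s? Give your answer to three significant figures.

t_p = π/ω_d, so ω_d = π/0.00438 = 717 rad/s.

ω_d ≈ 717 rad/s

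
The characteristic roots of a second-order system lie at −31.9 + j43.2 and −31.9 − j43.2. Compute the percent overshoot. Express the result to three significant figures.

|pole| = ω_n = √(31.9² + 43.2²) = 53.7 rad/s; ζ = cos θ = σ/ω_n = 0.594.
%OS = 100 e^{−πζ/√(1−ζ²)} with ζ = 0.594 gives 9.83%.

%OS ≈ 9.83%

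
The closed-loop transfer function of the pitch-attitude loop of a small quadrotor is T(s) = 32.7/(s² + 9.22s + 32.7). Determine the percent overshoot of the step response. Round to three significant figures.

%OS ≈ 1.38%

Matching coefficients with s² + 2ζω_n s + ω_n² gives ω_n² = 32.7 ⇒ ω_n = 5.72 rad/s, and ζ = 9.22/(2ω_n) = 0.806.
Overshoot: exp(−π·0.806/√(1−0.806²)) = 0.0138, i.e. 1.38%.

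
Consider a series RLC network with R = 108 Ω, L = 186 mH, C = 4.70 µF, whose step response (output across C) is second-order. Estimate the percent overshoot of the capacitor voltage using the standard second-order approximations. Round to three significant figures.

For a series RLC circuit (capacitor voltage as output), ω_n = 1/√(LC) = 1/√(186 mH · 4.70 µF) = 1070 rad/s.
ζ = (R/2)·√(C/L) = (108/2)·√(4.70 µF/186 mH) = 0.271.
%OS = 100·exp(−πζ/√(1−ζ²)) = 41.2%.

%OS ≈ 41.2%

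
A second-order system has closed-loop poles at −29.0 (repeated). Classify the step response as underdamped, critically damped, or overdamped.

critically damped

Since there is a repeated negative-real pole, the response is critically damped.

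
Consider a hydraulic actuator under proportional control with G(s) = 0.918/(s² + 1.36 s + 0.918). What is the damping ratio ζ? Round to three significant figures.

ω_n = √0.918 = 0.958 rad/s; ζ = 1.36/(2·0.958) = 0.710.

ζ ≈ 0.710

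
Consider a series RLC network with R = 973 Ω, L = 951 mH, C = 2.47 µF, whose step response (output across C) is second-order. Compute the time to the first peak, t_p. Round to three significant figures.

For a series RLC circuit (capacitor voltage as output), ω_n = 1/√(LC) = 1/√(951 mH · 2.47 µF) = 652 rad/s.
ζ = (R/2)·√(C/L) = (973/2)·√(2.47 µF/951 mH) = 0.784.
ω_d = ω_n√(1−ζ²) = 405 rad/s. t_p = π/ω_d = 0.00776 s.

t_p ≈ 0.00776 s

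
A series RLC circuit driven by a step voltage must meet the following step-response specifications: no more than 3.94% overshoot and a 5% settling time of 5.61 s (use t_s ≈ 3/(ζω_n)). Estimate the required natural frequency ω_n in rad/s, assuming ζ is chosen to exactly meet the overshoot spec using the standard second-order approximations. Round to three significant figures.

ω_n ≈ 0.746 rad/s

Inverting the overshoot relation: ζ = |ln 0.0394|/√(π² + ln²0.0394) = 0.717.
Then ω_n = 3/(ζ t_s) = 3/(0.717 × 5.61) = 0.746 rad/s.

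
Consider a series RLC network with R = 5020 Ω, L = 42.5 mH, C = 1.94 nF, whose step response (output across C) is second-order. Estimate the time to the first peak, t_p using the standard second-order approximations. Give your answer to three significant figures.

t_p ≈ 0.0000338 s

For a series RLC circuit (capacitor voltage as output), ω_n = 1/√(LC) = 1/√(42.5 mH · 1.94 nF) = 110000 rad/s.
ζ = (R/2)·√(C/L) = (5020/2)·√(1.94 nF/42.5 mH) = 0.536.
ω_d = 110000·√(1 − 0.536²) = 93000 rad/s. t_p = π/ω_d = 0.0000338 s.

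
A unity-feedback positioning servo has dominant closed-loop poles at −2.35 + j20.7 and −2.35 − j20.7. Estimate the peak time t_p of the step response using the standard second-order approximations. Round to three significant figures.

t_p = π/ω_d with ω_d = 20.7 (the imaginary part), so t_p = 0.152 s.

t_p ≈ 0.152 s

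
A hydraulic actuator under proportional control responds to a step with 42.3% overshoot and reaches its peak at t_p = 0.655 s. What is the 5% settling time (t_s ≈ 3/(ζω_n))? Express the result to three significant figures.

t_s ≈ 2.28 s

From the overshoot, ζ = −ln(OS)/√(π²+ln²(OS)) = 0.264.
From t_p = π/ω_d, ω_d = π/0.655 = 4.80 rad/s, so ω_n = ω_d/√(1−ζ²) = 4.97 rad/s.
t_s ≈ 3/(ζω_n) = 3/(0.264·4.97) = 2.28 s.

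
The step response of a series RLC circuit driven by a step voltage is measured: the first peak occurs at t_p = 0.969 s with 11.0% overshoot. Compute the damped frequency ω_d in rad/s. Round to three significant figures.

t_p = π/ω_d, so ω_d = π/0.969 = 3.24 rad/s.

ω_d ≈ 3.24 rad/s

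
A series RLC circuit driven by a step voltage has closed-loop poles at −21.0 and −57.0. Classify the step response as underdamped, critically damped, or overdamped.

overdamped

Since the poles are distinct, negative and real, the response is overdamped.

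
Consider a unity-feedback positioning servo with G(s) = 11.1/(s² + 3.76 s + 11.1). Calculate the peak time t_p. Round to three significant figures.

Comparing the denominator to s² + 2ζω_n s + ω_n²: ω_n = √11.1 = 3.33 rad/s, and 2ζω_n = 3.76 so ζ = 3.76/(2·3.33) = 0.564.
ω_d = 3.33·√(1 − 0.564²) = 2.75 rad/s. Then t_p = π/ω_d = 1.14 s.

t_p ≈ 1.14 s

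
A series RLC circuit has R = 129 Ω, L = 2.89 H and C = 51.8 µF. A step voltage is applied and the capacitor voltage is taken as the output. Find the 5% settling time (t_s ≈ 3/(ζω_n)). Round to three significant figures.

For a series RLC circuit (capacitor voltage as output), ω_n = 1/√(LC) = 1/√(2.89 H · 51.8 µF) = 81.7 rad/s.
ζ = (R/2)·√(C/L) = (129/2)·√(51.8 µF/2.89 H) = 0.273.
t_s ≈ 3/(ζω_n) = 0.134 s.

t_s ≈ 0.134 s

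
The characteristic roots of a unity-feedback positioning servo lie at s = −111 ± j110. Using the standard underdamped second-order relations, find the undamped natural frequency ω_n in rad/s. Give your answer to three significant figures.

The poles are at −σ ± jω_d with σ = 111 and ω_d = 110, so ω_n = √(σ²+ω_d²) = 156 rad/s and ζ = σ/ω_n = 0.710.

ω_n ≈ 156 rad/s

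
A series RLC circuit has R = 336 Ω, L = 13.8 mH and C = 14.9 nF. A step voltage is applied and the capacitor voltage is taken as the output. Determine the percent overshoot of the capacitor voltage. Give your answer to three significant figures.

%OS ≈ 57.3%

For a series RLC circuit (capacitor voltage as output), ω_n = 1/√(LC) = 1/√(13.8 mH · 14.9 nF) = 69700 rad/s.
ζ = (R/2)·√(C/L) = (336/2)·√(14.9 nF/13.8 mH) = 0.175.
%OS = 100 e^{−πζ/√(1−ζ²)} with ζ = 0.175 gives 57.3%.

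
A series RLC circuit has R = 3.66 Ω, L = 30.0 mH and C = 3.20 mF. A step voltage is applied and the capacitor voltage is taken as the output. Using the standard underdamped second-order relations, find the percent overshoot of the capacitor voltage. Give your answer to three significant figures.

For a series RLC circuit (capacitor voltage as output), ω_n = 1/√(LC) = 1/√(30.0 mH · 3.20 mF) = 102 rad/s.
ζ = (R/2)·√(C/L) = (3.66/2)·√(3.20 mF/30.0 mH) = 0.598.
%OS = 100 e^{−πζ/√(1−ζ²)} with ζ = 0.598 gives 9.61%.

%OS ≈ 9.61%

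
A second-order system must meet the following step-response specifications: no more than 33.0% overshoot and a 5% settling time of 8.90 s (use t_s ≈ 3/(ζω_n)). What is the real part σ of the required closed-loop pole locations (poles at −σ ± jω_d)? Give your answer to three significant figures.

The settling-time spec alone fixes σ = ζω_n = 3/t_s = 3/8.90 = 0.337.
(Overshoot then fixes ζ = 0.333 and hence ω_d = σ·√(1−ζ²)/ζ = 0.955 rad/s.)

σ ≈ 0.337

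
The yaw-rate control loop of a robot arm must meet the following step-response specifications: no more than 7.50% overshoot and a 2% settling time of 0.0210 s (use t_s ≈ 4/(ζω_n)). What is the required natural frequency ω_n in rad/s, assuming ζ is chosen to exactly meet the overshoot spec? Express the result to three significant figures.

ω_n ≈ 299 rad/s

ζ = −ln(OS)/√(π² + (ln OS)²). With OS = 0.0750, ln OS = −2.590 and ζ = 2.590/4.072 = 0.636.
Then ω_n = 4/(ζ t_s) = 4/(0.636 × 0.0210) = 299 rad/s.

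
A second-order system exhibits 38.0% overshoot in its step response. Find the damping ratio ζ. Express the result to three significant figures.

Inverting the overshoot relation: ζ = |ln 0.380|/√(π² + ln²0.380) = 0.294.

ζ ≈ 0.294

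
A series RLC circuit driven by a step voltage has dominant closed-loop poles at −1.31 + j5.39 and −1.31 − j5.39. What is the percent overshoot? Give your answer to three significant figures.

The poles are at −σ ± jω_d with σ = 1.31 and ω_d = 5.39, so ω_n = √(σ²+ω_d²) = 5.55 rad/s and ζ = σ/ω_n = 0.236.
%OS = 100 e^{−πζ/√(1−ζ²)} with ζ = 0.236 gives 46.6%.

%OS ≈ 46.6%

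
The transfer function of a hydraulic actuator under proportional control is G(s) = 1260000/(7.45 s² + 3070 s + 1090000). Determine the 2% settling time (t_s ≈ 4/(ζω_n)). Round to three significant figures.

Dividing through by 7.45: denominator becomes s² + 412.1 s + 146300.
So ω_n = √146300 = 383 rad/s and ζ = 412.1/(2·383) = 0.539.
t_s ≈ 4/(ζω_n) = 0.0194 s.

t_s ≈ 0.0194 s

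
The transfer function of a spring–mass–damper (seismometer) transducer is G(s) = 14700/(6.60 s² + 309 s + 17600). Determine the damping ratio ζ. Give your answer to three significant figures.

ζ ≈ 0.453

Dividing through by 6.60: denominator becomes s² + 46.82 s + 2667.
So ω_n = √2667 = 51.6 rad/s and ζ = 46.82/(2·51.6) = 0.453.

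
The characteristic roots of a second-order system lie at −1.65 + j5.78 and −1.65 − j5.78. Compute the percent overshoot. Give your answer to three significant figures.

The poles are at −σ ± jω_d with σ = 1.65 and ω_d = 5.78, so ω_n = √(σ²+ω_d²) = 6.01 rad/s and ζ = σ/ω_n = 0.275.
%OS = 100·exp(−πζ/√(1−ζ²)) = 40.8%.

%OS ≈ 40.8%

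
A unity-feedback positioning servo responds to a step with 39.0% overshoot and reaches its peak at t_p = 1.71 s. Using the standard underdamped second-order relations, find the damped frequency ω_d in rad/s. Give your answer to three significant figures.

t_p = π/ω_d, so ω_d = π/1.71 = 1.84 rad/s.

ω_d ≈ 1.84 rad/s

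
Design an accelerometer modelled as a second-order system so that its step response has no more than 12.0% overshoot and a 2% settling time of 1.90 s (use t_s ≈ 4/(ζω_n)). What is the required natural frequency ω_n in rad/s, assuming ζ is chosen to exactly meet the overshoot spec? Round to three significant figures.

From %OS = 100·exp(−πζ/√(1−ζ²)), invert to get ζ = −ln(OS)/√(π² + ln²(OS)) with OS = 0.120.
−ln 0.120 = 2.120, so ζ = 2.120/√(π² + 4.496) = 0.559.
From t_s ≈ 4/(ζω_n): ω_n = 4/(ζ·t_s) = 4/(0.559·1.90) = 3.76 rad/s.

ω_n ≈ 3.76 rad/s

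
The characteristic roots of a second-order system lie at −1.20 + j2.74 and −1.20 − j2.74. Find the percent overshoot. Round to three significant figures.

%OS ≈ 25.3%

With σ = 1.20, ω_d = 2.74: ω_n = √(σ²+ω_d²) = 2.99 rad/s, ζ = σ/ω_n = 0.401.
Overshoot: exp(−π·0.401/√(1−0.401²)) = 0.253, i.e. 25.3%.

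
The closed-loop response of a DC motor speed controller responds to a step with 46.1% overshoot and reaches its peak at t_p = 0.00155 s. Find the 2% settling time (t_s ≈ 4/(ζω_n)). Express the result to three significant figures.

The overshoot fixes ζ = −ln(OS)/√(π²+ln²(OS)) = 0.239.
From t_p = π/ω_d, ω_d = π/0.00155 = 2030 rad/s, so ω_n = ω_d/√(1−ζ²) = 2090 rad/s.
t_s ≈ 4/(ζω_n) = 4/(0.239·2090) = 0.00801 s.

t_s ≈ 0.00801 s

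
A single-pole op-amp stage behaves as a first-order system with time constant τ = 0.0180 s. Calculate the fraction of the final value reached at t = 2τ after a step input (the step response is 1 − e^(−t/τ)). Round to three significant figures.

y/y_∞ ≈ 0.865

y(t)/y_∞ = 1 − e^(−t/τ) = 1 − e^(−2) = 1 − e^(−2.00) = 0.865.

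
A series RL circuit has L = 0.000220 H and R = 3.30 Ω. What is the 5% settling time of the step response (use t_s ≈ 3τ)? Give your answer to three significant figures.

t_s ≈ 0.000200 s

τ = L/R = 0.000220/3.30 = 0.0000667 s.
t_s ≈ 3τ = 0.000200 s.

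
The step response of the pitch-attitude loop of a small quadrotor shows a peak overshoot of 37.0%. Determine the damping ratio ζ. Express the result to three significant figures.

Inverting the overshoot relation: ζ = |ln 0.370|/√(π² + ln²0.370) = 0.302.

ζ ≈ 0.302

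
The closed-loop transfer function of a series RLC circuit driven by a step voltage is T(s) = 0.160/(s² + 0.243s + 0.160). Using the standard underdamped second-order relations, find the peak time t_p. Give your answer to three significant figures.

Comparing the denominator to s² + 2ζω_n s + ω_n²: ω_n = √0.160 = 0.400 rad/s, and 2ζω_n = 0.243 so ζ = 0.243/(2·0.400) = 0.304.
ω_d = 0.400·√(1 − 0.304²) = 0.381 rad/s. Then t_p = π/ω_d = 8.24 s.

t_p ≈ 8.24 s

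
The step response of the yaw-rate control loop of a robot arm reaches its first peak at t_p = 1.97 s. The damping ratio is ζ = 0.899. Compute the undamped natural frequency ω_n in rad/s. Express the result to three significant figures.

Peak time t_p = π/ω_d, so ω_d = π/t_p = π/1.97 = 1.59 rad/s.
ω_n = ω_d/√(1−ζ²) = 1.59/√0.192 = 3.64 rad/s.

ω_n ≈ 3.64 rad/s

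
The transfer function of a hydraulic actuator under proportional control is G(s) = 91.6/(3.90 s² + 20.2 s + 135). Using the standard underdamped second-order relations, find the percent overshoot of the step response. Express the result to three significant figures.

Dividing through by 3.90: denominator becomes s² + 5.179 s + 34.62.
So ω_n = √34.62 = 5.88 rad/s and ζ = 5.179/(2·5.88) = 0.440.
Overshoot: exp(−π·0.440/√(1−0.440²)) = 0.214, i.e. 21.4%.

%OS ≈ 21.4%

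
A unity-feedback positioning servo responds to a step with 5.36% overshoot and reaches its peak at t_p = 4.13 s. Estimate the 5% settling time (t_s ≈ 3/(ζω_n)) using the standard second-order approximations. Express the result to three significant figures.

The overshoot fixes ζ = −ln(OS)/√(π²+ln²(OS)) = 0.682.
t_p = π/ω_d ⇒ ω_d = 0.761 rad/s; then ω_n = ω_d/√(1−ζ²) = 1.04 rad/s.
t_s ≈ 3/(ζω_n) = 3/(0.682·1.04) = 4.23 s.

t_s ≈ 4.23 s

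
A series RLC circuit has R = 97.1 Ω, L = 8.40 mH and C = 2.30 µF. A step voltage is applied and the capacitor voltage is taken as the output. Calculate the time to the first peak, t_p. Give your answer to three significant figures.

t_p ≈ 0.000733 s

For a series RLC circuit (capacitor voltage as output), ω_n = 1/√(LC) = 1/√(8.40 mH · 2.30 µF) = 7190 rad/s.
ζ = (R/2)·√(C/L) = (97.1/2)·√(2.30 µF/8.40 mH) = 0.803.
ω_d = 7190·√(1 − 0.803²) = 4280 rad/s. t_p = π/ω_d = 0.000733 s.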